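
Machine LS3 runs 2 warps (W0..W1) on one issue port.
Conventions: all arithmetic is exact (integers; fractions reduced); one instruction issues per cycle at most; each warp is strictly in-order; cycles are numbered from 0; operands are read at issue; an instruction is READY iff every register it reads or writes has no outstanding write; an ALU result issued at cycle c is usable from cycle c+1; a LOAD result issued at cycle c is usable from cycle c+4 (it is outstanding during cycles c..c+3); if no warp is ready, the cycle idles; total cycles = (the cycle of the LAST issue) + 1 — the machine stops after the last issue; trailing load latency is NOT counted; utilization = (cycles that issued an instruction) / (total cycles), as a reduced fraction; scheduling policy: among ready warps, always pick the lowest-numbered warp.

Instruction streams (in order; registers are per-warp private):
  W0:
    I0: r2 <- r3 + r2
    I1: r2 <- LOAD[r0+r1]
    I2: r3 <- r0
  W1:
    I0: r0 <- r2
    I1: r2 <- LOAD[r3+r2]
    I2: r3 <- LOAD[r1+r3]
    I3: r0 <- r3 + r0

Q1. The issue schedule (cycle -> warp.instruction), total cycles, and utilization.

cycle 0: W0.I0
cycle 1: W0.I1
cycle 2: W0.I2
cycle 3: W1.I0
cycle 4: W1.I1
cycle 5: W1.I2
cycle 6: idle
cycle 7: idle
cycle 8: idle
cycle 9: W1.I3

Answer: 10 cycles, utilization 7/10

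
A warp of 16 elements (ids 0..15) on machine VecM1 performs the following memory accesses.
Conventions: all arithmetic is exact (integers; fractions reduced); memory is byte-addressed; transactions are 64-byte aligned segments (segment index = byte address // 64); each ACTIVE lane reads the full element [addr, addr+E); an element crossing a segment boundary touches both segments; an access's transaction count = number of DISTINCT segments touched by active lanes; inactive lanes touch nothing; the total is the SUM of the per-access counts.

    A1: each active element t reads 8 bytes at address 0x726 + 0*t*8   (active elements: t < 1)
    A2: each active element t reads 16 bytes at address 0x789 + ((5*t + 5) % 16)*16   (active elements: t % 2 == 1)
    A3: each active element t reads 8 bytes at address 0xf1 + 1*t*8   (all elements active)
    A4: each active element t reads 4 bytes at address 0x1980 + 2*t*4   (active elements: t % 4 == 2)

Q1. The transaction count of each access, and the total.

A1: 1 transaction
A2: 4 transactions
A3: 3 transactions
A4: 2 transactions

Answer: 1,4,3,2; total 10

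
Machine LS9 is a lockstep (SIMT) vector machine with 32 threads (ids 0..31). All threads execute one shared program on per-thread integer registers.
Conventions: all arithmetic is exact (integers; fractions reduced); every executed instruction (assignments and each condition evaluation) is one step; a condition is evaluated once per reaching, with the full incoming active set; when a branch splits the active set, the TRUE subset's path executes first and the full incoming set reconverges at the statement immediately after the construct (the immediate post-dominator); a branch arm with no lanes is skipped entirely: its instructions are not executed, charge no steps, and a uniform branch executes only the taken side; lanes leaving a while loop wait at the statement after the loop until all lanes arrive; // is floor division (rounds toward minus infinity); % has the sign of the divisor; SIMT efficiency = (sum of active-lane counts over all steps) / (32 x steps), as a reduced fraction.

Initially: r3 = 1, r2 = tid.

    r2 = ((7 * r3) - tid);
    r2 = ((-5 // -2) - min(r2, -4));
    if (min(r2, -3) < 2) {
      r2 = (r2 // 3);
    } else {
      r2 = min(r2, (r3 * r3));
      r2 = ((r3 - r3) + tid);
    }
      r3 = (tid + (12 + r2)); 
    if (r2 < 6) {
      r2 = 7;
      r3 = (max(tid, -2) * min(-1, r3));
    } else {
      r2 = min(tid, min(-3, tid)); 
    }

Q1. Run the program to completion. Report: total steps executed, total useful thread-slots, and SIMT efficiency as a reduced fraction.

Answer: 9 steps, 247 useful, 247/288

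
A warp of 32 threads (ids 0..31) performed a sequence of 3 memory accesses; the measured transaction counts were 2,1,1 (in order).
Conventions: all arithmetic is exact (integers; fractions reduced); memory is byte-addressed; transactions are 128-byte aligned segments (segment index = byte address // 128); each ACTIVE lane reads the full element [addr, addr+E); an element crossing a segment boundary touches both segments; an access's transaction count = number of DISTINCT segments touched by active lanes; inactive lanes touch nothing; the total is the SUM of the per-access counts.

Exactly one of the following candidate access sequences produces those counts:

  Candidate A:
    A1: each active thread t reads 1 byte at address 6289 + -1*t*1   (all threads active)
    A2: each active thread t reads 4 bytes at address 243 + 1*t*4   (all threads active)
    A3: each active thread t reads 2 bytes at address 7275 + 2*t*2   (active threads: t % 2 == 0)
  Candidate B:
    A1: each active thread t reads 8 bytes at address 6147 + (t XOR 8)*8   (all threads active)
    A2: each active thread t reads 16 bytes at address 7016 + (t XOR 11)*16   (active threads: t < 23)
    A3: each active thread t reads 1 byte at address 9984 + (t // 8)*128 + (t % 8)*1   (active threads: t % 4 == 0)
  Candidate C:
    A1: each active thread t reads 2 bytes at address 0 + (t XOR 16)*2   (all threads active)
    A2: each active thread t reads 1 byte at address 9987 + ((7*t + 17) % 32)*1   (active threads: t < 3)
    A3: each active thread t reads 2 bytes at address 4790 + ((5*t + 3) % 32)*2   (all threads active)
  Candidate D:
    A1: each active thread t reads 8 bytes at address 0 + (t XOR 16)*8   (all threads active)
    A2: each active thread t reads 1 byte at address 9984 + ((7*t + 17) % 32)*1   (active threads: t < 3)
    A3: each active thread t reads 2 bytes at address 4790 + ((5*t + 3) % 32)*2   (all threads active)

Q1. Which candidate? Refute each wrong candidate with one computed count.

A: A2 gives 2 transactions, not 1
B: A1 gives 3 transactions, not 2
C: A1 gives 1 transaction, not 2
D: all counts match (2,1,1)

Answer: D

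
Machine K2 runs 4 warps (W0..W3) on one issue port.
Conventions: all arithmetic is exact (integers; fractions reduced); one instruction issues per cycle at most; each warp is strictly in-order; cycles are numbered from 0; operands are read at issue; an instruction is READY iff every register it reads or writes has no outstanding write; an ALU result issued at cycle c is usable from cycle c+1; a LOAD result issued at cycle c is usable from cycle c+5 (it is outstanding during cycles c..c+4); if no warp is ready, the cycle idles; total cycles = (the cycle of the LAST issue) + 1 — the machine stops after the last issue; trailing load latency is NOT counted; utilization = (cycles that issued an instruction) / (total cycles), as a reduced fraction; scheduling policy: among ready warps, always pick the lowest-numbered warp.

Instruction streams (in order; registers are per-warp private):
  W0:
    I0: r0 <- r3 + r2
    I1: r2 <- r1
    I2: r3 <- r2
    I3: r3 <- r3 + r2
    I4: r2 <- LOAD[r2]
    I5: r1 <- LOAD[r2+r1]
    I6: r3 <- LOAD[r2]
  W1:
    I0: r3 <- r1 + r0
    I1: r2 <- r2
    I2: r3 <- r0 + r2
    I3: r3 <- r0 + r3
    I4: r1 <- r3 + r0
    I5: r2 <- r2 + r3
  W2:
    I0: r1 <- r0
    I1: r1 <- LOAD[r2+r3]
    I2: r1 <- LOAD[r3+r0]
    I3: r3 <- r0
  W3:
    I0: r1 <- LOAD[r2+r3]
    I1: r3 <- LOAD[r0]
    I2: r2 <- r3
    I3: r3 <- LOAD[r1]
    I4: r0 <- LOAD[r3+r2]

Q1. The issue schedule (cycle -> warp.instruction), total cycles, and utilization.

cycle 0: W0.I0
cycle 1: W0.I1
cycle 2: W0.I2
cycle 3: W0.I3
cycle 4: W0.I4
cycle 5: W1.I0
cycle 6: W1.I1
cycle 7: W1.I2
cycle 8: W1.I3
cycle 9: W0.I5
cycle 10: W0.I6
cycle 11: W1.I4
cycle 12: W1.I5
cycle 13: W2.I0
cycle 14: W2.I1
cycle 15: W3.I0
cycle 16: W3.I1
cycle 17: idle
cycle 18: idle
cycle 19: W2.I2
cycle 20: W2.I3
cycle 21: W3.I2
cycle 22: W3.I3
cycle 23: idle
cycle 24: idle
cycle 25: idle
cycle 26: idle
cycle 27: W3.I4

Answer: 28 cycles, utilization 11/14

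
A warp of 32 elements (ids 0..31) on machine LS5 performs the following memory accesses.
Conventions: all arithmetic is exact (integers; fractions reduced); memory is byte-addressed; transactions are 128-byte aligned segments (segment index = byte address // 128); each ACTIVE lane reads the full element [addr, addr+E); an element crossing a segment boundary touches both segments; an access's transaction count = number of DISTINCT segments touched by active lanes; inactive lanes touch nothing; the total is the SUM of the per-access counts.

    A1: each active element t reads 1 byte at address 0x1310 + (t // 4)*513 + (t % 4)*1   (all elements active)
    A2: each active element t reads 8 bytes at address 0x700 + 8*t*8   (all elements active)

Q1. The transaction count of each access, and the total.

A1: 8 transactions
A2: 16 transactions

Answer: 8,16; total 24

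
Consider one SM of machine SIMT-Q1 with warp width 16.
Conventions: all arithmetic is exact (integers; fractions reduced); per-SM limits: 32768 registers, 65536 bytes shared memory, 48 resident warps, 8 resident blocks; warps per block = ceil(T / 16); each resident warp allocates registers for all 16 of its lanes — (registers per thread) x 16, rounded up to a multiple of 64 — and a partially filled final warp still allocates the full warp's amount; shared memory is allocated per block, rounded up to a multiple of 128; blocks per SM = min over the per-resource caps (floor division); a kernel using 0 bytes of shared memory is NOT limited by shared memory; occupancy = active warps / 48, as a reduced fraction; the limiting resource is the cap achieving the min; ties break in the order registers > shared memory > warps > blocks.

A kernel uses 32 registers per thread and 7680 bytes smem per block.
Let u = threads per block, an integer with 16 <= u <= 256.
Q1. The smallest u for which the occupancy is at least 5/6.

Answer: u = 65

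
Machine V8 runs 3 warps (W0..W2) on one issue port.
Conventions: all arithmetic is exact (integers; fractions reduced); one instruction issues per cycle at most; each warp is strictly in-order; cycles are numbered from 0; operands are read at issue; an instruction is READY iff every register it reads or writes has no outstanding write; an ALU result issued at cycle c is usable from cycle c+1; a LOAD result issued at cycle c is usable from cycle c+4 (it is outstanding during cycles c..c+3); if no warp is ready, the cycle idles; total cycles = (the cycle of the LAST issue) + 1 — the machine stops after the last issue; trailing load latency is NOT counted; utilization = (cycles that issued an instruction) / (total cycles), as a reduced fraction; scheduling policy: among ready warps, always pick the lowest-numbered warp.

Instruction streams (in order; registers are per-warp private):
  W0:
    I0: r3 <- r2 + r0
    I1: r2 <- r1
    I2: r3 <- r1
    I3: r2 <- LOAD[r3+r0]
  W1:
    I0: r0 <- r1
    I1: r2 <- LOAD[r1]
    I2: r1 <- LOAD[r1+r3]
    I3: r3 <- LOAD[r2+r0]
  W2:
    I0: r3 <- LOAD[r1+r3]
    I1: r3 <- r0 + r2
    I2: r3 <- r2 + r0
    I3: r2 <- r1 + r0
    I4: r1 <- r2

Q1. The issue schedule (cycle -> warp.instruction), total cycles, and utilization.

cycle 0: W0.I0
cycle 1: W0.I1
cycle 2: W0.I2
cycle 3: W0.I3
cycle 4: W1.I0
cycle 5: W1.I1
cycle 6: W1.I2
cycle 7: W2.I0
cycle 8: idle
cycle 9: W1.I3
cycle 10: idle
cycle 11: W2.I1
cycle 12: W2.I2
cycle 13: W2.I3
cycle 14: W2.I4

Answer: 15 cycles, utilization 13/15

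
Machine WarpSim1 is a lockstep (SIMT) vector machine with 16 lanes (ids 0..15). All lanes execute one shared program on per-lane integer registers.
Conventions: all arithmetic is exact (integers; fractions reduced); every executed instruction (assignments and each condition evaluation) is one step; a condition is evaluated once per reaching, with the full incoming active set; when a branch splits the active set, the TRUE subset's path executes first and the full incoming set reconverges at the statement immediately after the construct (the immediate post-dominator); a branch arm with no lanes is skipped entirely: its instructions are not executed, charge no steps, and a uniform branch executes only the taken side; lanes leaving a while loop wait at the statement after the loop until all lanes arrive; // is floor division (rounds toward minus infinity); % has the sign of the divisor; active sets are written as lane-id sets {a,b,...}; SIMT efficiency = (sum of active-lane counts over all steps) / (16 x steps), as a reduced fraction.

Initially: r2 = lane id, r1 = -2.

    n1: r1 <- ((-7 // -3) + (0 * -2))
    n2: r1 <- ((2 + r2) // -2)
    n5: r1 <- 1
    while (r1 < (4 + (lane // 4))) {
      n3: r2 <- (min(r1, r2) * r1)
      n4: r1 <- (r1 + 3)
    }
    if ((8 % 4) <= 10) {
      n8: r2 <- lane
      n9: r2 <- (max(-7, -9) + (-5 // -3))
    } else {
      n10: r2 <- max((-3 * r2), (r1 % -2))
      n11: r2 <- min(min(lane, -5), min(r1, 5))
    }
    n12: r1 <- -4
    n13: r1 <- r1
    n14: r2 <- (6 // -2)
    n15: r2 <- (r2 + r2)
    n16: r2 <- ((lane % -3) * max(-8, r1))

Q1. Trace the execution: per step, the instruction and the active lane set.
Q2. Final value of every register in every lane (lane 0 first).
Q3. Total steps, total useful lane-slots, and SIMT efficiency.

step 0: r1 <- ((-7 // -3) + (0 * -2)) {0,1,2,3,4,5,6,7,8,9,10,11,12,13,14,15}
step 1: r1 <- ((2 + r2) // -2)       {0,1,2,3,4,5,6,7,8,9,10,11,12,13,14,15}
step 2: r1 <- 1                      {0,1,2,3,4,5,6,7,8,9,10,11,12,13,14,15}
step 3: eval (r1 < (4 + (lane // 4))) {0,1,2,3,4,5,6,7,8,9,10,11,12,13,14,15}
step 4: r2 <- (min(r1, r2) * r1)     {0,1,2,3,4,5,6,7,8,9,10,11,12,13,14,15}
step 5: r1 <- (r1 + 3)               {0,1,2,3,4,5,6,7,8,9,10,11,12,13,14,15}
step 6: eval (r1 < (4 + (lane // 4))) {0,1,2,3,4,5,6,7,8,9,10,11,12,13,14,15}
step 7: r2 <- (min(r1, r2) * r1)     {4,5,6,7,8,9,10,11,12,13,14,15}
step 8: r1 <- (r1 + 3)               {4,5,6,7,8,9,10,11,12,13,14,15}
step 9: eval (r1 < (4 + (lane // 4))) {4,5,6,7,8,9,10,11,12,13,14,15}
step 10: eval ((8 % 4) <= 10)         {0,1,2,3,4,5,6,7,8,9,10,11,12,13,14,15}
step 11: r2 <- lane                   {0,1,2,3,4,5,6,7,8,9,10,11,12,13,14,15}
step 12: r2 <- (max(-7, -9) + (-5 // -3)) {0,1,2,3,4,5,6,7,8,9,10,11,12,13,14,15}
step 13: r1 <- -4                     {0,1,2,3,4,5,6,7,8,9,10,11,12,13,14,15}
step 14: r1 <- r1                     {0,1,2,3,4,5,6,7,8,9,10,11,12,13,14,15}
step 15: r2 <- (6 // -2)              {0,1,2,3,4,5,6,7,8,9,10,11,12,13,14,15}
step 16: r2 <- (r2 + r2)              {0,1,2,3,4,5,6,7,8,9,10,11,12,13,14,15}
step 17: r2 <- ((lane % -3) * max(-8, r1)) {0,1,2,3,4,5,6,7,8,9,10,11,12,13,14,15}

Answer: 18 steps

r2: 0,8,4,0,8,4,0,8,4,0,8,4,0,8,4,0
r1: -4,-4,-4,-4,-4,-4,-4,-4,-4,-4,-4,-4,-4,-4,-4,-4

steps = 18; useful = 276; efficiency = 276/288 = 23/24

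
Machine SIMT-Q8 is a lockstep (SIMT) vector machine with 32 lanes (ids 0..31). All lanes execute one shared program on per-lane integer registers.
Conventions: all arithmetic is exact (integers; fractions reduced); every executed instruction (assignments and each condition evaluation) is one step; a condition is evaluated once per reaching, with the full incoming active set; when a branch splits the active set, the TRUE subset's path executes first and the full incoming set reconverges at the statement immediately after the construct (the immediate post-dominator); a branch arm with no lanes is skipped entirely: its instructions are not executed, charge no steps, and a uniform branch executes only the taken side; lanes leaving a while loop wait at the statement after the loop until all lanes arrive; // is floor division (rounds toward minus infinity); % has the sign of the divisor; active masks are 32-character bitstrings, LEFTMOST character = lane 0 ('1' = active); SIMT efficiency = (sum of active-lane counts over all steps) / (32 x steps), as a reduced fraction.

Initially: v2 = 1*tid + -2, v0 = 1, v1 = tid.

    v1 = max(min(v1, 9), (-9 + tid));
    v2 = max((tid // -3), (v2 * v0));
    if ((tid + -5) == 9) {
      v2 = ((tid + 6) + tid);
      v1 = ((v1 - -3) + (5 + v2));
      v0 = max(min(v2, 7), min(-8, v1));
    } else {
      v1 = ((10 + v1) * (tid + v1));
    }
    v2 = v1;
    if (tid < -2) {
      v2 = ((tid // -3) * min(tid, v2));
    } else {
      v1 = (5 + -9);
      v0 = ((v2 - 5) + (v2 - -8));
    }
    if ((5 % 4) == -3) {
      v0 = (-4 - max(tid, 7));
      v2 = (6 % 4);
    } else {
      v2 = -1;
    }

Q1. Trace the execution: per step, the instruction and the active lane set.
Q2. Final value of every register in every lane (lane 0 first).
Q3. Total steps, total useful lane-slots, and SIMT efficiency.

step 0: v1 <- max(min(v1, 9), (-9 + tid)) 11111111111111111111111111111111
step 1: v2 <- max((tid // -3), (v2 * v0)) 11111111111111111111111111111111
step 2: eval ((tid + -5) == 9)       11111111111111111111111111111111
step 3: v2 <- ((tid + 6) + tid)      00000000000000100000000000000000
step 4: v1 <- ((v1 - -3) + (5 + v2)) 00000000000000100000000000000000
step 5: v0 <- max(min(v2, 7), min(-8, v1)) 00000000000000100000000000000000
step 6: v1 <- ((10 + v1) * (tid + v1)) 11111111111111011111111111111111
step 7: v2 <- v1                     11111111111111111111111111111111
step 8: eval (tid < -2)              11111111111111111111111111111111
step 9: v1 <- (5 + -9)               11111111111111111111111111111111
step 10: v0 <- ((v2 - 5) + (v2 - -8)) 11111111111111111111111111111111
step 11: eval ((5 % 4) == -3)         11111111111111111111111111111111
step 12: v2 <- -1                     11111111111111111111111111111111

Answer: 13 steps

v2: -1,-1,-1,-1,-1,-1,-1,-1,-1,-1,-1,-1,-1,-1,-1,-1,-1,-1,-1,-1,-1,-1,-1,-1,-1,-1,-1,-1,-1,-1,-1,-1
v0: 3,47,99,159,227,303,387,479,579,687,725,763,801,839,105,915,953,991,1029,1163,1305,1455,1613,1779,1953,2135,2325,2523,2729,2943,3165,3395
v1: -4,-4,-4,-4,-4,-4,-4,-4,-4,-4,-4,-4,-4,-4,-4,-4,-4,-4,-4,-4,-4,-4,-4,-4,-4,-4,-4,-4,-4,-4,-4,-4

steps = 13; useful = 322; efficiency = 322/416 = 161/208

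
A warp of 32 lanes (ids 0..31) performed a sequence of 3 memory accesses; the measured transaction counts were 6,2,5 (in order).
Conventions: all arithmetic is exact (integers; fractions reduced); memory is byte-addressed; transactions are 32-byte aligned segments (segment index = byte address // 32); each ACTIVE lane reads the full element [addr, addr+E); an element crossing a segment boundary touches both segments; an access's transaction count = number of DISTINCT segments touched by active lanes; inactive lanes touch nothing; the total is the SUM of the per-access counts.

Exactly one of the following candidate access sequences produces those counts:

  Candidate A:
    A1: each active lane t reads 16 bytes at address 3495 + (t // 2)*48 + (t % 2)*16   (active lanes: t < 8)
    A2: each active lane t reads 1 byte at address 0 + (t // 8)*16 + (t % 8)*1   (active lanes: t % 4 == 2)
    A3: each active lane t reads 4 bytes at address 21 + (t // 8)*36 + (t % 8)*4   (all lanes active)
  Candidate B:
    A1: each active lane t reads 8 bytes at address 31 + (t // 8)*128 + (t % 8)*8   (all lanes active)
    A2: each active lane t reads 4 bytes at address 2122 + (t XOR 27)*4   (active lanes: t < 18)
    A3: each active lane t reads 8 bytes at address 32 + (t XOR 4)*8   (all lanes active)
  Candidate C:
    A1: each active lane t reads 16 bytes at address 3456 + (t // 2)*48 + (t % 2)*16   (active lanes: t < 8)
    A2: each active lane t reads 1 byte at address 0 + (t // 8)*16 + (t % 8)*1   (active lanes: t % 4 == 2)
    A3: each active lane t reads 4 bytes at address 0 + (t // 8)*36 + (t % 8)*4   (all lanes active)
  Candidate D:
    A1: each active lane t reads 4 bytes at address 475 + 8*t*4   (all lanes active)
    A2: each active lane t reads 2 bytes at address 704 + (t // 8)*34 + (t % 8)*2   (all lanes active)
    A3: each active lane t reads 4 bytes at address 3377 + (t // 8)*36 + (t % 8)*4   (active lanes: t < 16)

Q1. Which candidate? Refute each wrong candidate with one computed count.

A: A3 gives 6 transactions, not 5
B: A1 gives 12 transactions, not 6
D: A1 gives 32 transactions, not 6
C: all counts match (6,2,5)

Answer: C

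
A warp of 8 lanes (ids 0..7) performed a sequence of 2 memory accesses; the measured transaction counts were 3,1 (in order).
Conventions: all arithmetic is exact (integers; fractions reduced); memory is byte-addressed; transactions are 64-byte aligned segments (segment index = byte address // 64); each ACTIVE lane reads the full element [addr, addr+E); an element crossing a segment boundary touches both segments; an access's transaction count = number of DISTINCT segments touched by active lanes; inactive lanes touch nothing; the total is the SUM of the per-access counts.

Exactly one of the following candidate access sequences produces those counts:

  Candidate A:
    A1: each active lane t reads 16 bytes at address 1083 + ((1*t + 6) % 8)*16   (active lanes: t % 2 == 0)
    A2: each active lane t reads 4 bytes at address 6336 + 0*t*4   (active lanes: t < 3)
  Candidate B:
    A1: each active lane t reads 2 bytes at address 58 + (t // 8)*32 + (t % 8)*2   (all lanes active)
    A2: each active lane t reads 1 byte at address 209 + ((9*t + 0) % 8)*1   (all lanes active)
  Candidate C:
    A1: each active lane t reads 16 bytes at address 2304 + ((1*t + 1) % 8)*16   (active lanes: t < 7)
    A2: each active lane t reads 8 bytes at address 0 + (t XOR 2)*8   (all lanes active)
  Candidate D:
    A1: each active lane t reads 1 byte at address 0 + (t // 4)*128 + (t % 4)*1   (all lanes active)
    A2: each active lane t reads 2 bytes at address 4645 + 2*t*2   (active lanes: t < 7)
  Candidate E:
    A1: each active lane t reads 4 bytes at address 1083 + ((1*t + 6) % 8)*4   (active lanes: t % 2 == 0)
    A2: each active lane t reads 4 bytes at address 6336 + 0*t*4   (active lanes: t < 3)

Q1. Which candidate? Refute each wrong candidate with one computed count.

B: A1 gives 2 transactions, not 3
C: A1 gives 2 transactions, not 3
D: A1 gives 2 transactions, not 3
E: A1 gives 2 transactions, not 3
A: all counts match (3,1)

Answer: A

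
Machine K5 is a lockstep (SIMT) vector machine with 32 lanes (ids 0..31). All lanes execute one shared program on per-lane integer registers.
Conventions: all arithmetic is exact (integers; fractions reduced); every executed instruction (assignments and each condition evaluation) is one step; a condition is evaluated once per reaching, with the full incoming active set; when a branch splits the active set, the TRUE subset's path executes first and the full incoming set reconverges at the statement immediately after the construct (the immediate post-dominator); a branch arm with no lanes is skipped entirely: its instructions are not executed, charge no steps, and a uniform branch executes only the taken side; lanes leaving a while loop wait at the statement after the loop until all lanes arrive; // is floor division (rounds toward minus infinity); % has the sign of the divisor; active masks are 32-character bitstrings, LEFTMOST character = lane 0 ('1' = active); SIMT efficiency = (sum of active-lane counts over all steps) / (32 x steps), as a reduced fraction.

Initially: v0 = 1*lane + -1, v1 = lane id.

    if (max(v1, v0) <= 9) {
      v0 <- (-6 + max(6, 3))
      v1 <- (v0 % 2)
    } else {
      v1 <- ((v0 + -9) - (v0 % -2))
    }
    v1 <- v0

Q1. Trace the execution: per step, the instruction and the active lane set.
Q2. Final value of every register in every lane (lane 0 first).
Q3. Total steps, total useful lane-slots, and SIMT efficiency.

step 0: eval (max(v1, v0) <= 9)      11111111111111111111111111111111
step 1: v0 <- (-6 + max(6, 3))       11111111110000000000000000000000
step 2: v1 <- (v0 % 2)               11111111110000000000000000000000
step 3: v1 <- ((v0 + -9) - (v0 % -2)) 00000000001111111111111111111111
step 4: v1 <- v0                     11111111111111111111111111111111

Answer: 5 steps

v0: 0,0,0,0,0,0,0,0,0,0,9,10,11,12,13,14,15,16,17,18,19,20,21,22,23,24,25,26,27,28,29,30
v1: 0,0,0,0,0,0,0,0,0,0,9,10,11,12,13,14,15,16,17,18,19,20,21,22,23,24,25,26,27,28,29,30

steps = 5; useful = 106; efficiency = 106/160 = 53/80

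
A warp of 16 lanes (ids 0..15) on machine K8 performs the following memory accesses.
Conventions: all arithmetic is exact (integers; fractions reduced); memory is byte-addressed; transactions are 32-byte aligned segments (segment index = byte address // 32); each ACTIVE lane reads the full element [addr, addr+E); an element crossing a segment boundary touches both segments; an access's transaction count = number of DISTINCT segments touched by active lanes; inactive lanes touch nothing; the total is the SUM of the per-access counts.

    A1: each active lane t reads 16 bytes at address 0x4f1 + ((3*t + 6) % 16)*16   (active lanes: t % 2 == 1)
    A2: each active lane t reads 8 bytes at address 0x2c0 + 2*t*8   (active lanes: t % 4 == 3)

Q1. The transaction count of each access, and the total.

A1: 8 transactions
A2: 4 transactions

Answer: 8,4; total 12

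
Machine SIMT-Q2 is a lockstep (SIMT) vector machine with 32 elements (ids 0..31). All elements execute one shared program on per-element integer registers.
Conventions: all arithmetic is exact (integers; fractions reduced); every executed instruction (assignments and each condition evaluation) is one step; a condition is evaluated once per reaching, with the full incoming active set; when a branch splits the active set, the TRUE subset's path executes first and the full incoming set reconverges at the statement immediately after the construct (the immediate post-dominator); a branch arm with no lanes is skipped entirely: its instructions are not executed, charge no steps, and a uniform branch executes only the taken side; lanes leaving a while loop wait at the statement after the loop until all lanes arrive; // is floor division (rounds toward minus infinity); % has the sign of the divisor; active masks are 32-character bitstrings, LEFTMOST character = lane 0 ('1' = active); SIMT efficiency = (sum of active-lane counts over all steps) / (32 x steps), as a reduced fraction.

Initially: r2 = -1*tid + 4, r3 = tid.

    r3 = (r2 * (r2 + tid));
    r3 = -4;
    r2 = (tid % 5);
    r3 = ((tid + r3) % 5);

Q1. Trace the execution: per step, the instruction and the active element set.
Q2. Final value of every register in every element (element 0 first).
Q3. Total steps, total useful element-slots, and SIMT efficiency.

step 0: r3 <- (r2 * (r2 + tid))      11111111111111111111111111111111
step 1: r3 <- -4                     11111111111111111111111111111111
step 2: r2 <- (tid % 5)              11111111111111111111111111111111
step 3: r3 <- ((tid + r3) % 5)       11111111111111111111111111111111

Answer: 4 steps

r2: 0,1,2,3,4,0,1,2,3,4,0,1,2,3,4,0,1,2,3,4,0,1,2,3,4,0,1,2,3,4,0,1
r3: 1,2,3,4,0,1,2,3,4,0,1,2,3,4,0,1,2,3,4,0,1,2,3,4,0,1,2,3,4,0,1,2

steps = 4; useful = 128; efficiency = 128/128 = 1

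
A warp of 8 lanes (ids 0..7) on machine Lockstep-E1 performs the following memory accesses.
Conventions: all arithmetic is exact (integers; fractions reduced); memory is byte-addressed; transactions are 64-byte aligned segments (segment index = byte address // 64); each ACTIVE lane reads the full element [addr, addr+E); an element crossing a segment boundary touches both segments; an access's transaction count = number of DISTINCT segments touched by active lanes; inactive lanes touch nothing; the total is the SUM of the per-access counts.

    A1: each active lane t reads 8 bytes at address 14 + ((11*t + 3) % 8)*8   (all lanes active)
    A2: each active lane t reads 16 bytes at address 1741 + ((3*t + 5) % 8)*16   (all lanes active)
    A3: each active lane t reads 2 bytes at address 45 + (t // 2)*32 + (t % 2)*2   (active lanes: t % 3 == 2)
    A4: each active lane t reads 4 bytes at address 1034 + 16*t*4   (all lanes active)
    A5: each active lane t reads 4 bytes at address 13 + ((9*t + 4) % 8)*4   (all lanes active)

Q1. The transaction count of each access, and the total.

A1: 2 transactions
A2: 3 transactions
A3: 1 transaction
A4: 8 transactions
A5: 1 transaction

Answer: 2,3,1,8,1; total 15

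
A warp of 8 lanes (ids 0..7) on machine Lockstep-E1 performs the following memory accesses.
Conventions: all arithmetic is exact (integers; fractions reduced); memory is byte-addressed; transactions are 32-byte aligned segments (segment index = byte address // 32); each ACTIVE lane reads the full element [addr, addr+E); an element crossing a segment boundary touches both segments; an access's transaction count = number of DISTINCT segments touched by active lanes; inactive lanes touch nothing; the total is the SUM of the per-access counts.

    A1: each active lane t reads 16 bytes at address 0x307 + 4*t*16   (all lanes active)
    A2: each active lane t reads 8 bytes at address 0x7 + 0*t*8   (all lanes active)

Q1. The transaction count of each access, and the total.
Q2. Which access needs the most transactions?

A1: 8 transactions
A2: 1 transaction

Answer: 8,1; total 9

Answer: A1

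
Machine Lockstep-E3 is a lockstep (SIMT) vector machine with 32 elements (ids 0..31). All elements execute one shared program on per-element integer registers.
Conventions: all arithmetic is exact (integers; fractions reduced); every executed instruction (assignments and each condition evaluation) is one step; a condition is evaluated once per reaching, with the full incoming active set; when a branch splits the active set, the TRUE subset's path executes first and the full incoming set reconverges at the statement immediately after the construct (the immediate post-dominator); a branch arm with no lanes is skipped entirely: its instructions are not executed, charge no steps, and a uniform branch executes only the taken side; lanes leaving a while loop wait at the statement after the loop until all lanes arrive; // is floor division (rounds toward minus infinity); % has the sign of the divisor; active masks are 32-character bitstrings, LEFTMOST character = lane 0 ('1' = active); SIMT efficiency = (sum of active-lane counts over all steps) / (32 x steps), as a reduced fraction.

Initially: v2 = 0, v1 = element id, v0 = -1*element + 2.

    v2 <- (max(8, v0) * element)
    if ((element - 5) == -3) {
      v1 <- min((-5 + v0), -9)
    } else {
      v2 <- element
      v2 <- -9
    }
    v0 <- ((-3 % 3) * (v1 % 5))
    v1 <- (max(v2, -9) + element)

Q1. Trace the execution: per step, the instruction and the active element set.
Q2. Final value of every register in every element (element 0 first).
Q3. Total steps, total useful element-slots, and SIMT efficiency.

step 0: v2 <- (max(8, v0) * element) 11111111111111111111111111111111
step 1: eval ((element - 5) == -3)   11111111111111111111111111111111
step 2: v1 <- min((-5 + v0), -9)     00100000000000000000000000000000
step 3: v2 <- element                11011111111111111111111111111111
step 4: v2 <- -9                     11011111111111111111111111111111
step 5: v0 <- ((-3 % 3) * (v1 % 5))  11111111111111111111111111111111
step 6: v1 <- (max(v2, -9) + element) 11111111111111111111111111111111

Answer: 7 steps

v2: -9,-9,16,-9,-9,-9,-9,-9,-9,-9,-9,-9,-9,-9,-9,-9,-9,-9,-9,-9,-9,-9,-9,-9,-9,-9,-9,-9,-9,-9,-9,-9
v1: -9,-8,18,-6,-5,-4,-3,-2,-1,0,1,2,3,4,5,6,7,8,9,10,11,12,13,14,15,16,17,18,19,20,21,22
v0: 0,0,0,0,0,0,0,0,0,0,0,0,0,0,0,0,0,0,0,0,0,0,0,0,0,0,0,0,0,0,0,0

steps = 7; useful = 191; efficiency = 191/224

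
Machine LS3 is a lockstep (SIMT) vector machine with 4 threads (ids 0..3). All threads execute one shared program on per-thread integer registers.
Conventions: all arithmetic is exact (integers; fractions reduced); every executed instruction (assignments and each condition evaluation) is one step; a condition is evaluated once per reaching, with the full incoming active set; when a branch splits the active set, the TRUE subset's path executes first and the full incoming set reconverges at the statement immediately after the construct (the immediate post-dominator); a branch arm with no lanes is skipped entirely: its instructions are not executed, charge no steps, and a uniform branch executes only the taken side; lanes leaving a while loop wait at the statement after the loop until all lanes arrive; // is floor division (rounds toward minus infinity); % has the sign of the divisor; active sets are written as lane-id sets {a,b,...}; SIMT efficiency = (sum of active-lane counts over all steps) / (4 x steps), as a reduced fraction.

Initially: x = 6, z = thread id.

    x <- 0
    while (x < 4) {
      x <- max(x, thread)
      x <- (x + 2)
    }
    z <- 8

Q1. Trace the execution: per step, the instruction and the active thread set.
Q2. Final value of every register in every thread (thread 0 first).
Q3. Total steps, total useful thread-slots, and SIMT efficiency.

step 0: x <- 0                       {0,1,2,3}
step 1: eval (x < 4)                 {0,1,2,3}
step 2: x <- max(x, thread)          {0,1,2,3}
step 3: x <- (x + 2)                 {0,1,2,3}
step 4: eval (x < 4)                 {0,1,2,3}
step 5: x <- max(x, thread)          {0,1}
step 6: x <- (x + 2)                 {0,1}
step 7: eval (x < 4)                 {0,1}
step 8: z <- 8                       {0,1,2,3}

Answer: 9 steps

x: 4,5,4,5
z: 8,8,8,8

steps = 9; useful = 30; efficiency = 30/36 = 5/6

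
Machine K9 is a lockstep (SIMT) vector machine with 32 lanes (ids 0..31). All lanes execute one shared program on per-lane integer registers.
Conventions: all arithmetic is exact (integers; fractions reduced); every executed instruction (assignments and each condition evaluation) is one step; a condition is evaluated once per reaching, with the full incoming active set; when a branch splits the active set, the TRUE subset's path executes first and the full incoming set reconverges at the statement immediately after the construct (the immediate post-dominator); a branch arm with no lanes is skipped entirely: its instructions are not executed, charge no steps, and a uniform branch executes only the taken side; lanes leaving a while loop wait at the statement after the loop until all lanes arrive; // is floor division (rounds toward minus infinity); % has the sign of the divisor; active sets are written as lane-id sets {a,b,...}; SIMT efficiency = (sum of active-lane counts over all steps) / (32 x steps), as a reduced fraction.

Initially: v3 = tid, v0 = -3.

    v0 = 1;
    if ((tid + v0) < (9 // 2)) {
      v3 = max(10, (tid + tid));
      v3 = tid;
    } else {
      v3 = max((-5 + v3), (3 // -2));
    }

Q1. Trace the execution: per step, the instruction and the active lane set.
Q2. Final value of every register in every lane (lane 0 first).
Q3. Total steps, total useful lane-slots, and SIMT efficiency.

step 0: v0 <- 1                      {0,1,2,3,4,5,6,7,8,9,10,11,12,13,14,15,16,17,18,19,20,21,22,23,24,25,26,27,28,29,30,31}
step 1: eval ((tid + v0) < (9 // 2)) {0,1,2,3,4,5,6,7,8,9,10,11,12,13,14,15,16,17,18,19,20,21,22,23,24,25,26,27,28,29,30,31}
step 2: v3 <- max(10, (tid + tid))   {0,1,2}
step 3: v3 <- tid                    {0,1,2}
step 4: v3 <- max((-5 + v3), (3 // -2)) {3,4,5,6,7,8,9,10,11,12,13,14,15,16,17,18,19,20,21,22,23,24,25,26,27,28,29,30,31}

Answer: 5 steps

v3: 0,1,2,-2,-1,0,1,2,3,4,5,6,7,8,9,10,11,12,13,14,15,16,17,18,19,20,21,22,23,24,25,26
v0: 1,1,1,1,1,1,1,1,1,1,1,1,1,1,1,1,1,1,1,1,1,1,1,1,1,1,1,1,1,1,1,1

steps = 5; useful = 99; efficiency = 99/160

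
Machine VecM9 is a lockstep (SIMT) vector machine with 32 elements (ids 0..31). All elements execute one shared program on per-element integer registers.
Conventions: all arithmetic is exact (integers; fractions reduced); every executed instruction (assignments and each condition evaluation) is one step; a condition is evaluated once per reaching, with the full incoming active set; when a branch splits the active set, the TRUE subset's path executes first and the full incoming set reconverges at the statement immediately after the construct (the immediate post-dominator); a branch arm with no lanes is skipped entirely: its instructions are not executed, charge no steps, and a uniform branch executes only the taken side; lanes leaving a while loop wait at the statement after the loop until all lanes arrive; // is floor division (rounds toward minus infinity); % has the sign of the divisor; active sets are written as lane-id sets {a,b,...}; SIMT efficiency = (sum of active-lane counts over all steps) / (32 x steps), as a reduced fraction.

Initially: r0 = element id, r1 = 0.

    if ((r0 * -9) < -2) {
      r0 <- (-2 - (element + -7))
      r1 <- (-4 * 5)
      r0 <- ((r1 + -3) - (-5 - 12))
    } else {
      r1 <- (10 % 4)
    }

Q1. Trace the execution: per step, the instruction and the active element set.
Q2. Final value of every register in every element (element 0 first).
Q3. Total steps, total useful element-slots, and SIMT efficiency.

step 0: eval ((r0 * -9) < -2)        {0,1,2,3,4,5,6,7,8,9,10,11,12,13,14,15,16,17,18,19,20,21,22,23,24,25,26,27,28,29,30,31}
step 1: r0 <- (-2 - (element + -7))  {1,2,3,4,5,6,7,8,9,10,11,12,13,14,15,16,17,18,19,20,21,22,23,24,25,26,27,28,29,30,31}
step 2: r1 <- (-4 * 5)               {1,2,3,4,5,6,7,8,9,10,11,12,13,14,15,16,17,18,19,20,21,22,23,24,25,26,27,28,29,30,31}
step 3: r0 <- ((r1 + -3) - (-5 - 12)) {1,2,3,4,5,6,7,8,9,10,11,12,13,14,15,16,17,18,19,20,21,22,23,24,25,26,27,28,29,30,31}
step 4: r1 <- (10 % 4)               {0}

Answer: 5 steps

r0: 0,-6,-6,-6,-6,-6,-6,-6,-6,-6,-6,-6,-6,-6,-6,-6,-6,-6,-6,-6,-6,-6,-6,-6,-6,-6,-6,-6,-6,-6,-6,-6
r1: 2,-20,-20,-20,-20,-20,-20,-20,-20,-20,-20,-20,-20,-20,-20,-20,-20,-20,-20,-20,-20,-20,-20,-20,-20,-20,-20,-20,-20,-20,-20,-20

steps = 5; useful = 126; efficiency = 126/160 = 63/80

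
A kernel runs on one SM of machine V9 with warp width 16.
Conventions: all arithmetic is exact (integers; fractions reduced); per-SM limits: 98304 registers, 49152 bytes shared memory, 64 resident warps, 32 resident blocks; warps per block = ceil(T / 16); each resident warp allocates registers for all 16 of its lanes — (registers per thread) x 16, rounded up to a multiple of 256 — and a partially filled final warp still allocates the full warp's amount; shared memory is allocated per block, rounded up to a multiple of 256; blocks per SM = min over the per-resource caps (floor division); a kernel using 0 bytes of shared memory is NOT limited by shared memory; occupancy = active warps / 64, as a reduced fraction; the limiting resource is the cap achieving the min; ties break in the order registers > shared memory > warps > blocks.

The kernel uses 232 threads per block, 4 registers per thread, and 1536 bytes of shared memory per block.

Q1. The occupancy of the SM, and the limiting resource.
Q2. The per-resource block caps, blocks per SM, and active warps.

Answer: occupancy 15/16, limited by warps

registers: 25 blocks
shared memory: 32 blocks
warps: 4 blocks
blocks: 32 blocks

Answer: 4 blocks, 60 active warps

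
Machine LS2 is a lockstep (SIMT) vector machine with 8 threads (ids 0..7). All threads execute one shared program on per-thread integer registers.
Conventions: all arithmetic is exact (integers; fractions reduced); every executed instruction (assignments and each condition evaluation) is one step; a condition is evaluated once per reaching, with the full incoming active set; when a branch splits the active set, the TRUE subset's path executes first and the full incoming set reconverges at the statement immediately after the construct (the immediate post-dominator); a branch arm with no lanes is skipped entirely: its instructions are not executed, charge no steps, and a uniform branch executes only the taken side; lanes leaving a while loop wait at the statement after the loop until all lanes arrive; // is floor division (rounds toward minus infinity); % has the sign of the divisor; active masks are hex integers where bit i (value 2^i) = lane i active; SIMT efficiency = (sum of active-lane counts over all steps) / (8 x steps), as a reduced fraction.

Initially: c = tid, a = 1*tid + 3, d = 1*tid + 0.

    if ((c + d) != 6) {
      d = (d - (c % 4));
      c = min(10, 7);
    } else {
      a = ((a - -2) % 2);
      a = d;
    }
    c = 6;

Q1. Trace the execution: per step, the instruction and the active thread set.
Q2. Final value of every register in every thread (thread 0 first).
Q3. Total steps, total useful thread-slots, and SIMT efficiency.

step 0: eval ((c + d) != 6)          0xff
step 1: d <- (d - (c % 4))           0xf7
step 2: c <- min(10, 7)              0xf7
step 3: a <- ((a - -2) % 2)          0x08
step 4: a <- d                       0x08
step 5: c <- 6                       0xff

Answer: 6 steps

c: 6,6,6,6,6,6,6,6
a: 3,4,5,3,7,8,9,10
d: 0,0,0,3,4,4,4,4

steps = 6; useful = 32; efficiency = 32/48 = 2/3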